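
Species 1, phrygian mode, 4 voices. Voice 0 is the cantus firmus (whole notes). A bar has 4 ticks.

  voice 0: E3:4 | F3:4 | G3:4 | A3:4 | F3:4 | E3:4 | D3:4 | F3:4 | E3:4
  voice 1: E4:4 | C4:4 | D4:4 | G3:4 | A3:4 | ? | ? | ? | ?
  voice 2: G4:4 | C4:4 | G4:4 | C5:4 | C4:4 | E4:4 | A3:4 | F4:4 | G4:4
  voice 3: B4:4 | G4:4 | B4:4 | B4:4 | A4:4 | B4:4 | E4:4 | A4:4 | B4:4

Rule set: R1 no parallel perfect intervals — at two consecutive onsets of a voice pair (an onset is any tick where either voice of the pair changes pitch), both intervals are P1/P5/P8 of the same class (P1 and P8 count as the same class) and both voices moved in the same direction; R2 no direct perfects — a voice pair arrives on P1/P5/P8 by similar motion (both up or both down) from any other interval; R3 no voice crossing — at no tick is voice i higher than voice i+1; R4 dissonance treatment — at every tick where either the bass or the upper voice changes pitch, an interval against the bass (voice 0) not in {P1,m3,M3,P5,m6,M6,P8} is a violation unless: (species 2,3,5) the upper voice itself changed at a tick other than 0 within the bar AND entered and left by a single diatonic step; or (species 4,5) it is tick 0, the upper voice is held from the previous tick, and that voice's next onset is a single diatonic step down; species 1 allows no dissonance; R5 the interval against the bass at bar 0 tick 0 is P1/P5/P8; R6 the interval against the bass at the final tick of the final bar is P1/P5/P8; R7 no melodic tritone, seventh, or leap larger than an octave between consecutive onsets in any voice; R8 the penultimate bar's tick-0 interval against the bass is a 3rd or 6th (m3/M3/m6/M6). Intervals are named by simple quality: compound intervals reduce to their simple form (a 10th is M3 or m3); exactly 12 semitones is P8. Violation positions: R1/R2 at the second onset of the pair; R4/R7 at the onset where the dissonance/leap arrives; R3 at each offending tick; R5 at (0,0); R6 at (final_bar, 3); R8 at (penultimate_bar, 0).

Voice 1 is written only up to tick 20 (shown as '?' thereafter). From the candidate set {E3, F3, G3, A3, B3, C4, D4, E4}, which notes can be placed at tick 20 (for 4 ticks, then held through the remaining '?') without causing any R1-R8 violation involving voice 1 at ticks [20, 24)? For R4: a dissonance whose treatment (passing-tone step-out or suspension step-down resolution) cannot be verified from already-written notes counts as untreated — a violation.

E3: violates R2
F3: violates R4
G3: legal
A3: violates R4
B3: violates R1
C4: legal
D4: violates R4
E4: violates R2

{C4, G3}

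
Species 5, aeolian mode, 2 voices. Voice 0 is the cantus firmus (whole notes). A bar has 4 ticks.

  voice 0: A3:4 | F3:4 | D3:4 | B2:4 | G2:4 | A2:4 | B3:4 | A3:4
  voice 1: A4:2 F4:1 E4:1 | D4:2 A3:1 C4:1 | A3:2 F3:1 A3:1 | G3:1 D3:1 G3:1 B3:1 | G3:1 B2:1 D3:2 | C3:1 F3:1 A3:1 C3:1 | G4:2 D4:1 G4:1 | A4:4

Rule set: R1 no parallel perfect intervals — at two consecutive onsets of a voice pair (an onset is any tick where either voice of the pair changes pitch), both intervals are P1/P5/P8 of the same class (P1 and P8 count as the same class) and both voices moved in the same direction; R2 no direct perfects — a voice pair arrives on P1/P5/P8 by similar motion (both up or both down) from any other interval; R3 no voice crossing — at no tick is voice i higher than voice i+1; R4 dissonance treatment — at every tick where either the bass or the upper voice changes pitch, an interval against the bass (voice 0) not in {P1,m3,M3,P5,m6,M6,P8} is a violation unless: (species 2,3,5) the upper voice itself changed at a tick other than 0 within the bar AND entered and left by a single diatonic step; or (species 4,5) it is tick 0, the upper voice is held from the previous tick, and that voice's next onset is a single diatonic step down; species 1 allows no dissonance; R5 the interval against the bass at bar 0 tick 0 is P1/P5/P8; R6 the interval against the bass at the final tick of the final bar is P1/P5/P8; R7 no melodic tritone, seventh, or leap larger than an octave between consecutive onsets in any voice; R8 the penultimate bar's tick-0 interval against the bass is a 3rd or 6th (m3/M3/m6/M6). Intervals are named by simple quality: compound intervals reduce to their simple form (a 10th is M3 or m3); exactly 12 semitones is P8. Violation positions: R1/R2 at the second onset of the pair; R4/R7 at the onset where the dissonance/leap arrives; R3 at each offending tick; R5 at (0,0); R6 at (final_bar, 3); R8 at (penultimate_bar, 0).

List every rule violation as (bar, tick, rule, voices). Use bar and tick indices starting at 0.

(2, 0, R1, (0, 1))
(4, 0, R1, (0, 1))
(6, 0, R7, (0,))
(6, 0, R7, (1,))

bar 0: v0=A3 v1=A4 downbeat P8
bar 1: v0=F3 v1=D4 downbeat M6
bar 2: v0=D3 v1=A3 downbeat P5
bar 3: v0=B2 v1=G3 downbeat m6
bar 4: v0=G2 v1=G3 downbeat P8
bar 5: v0=A2 v1=C3 downbeat m3
bar 6: v0=B3 v1=G4 downbeat m6
bar 7: v0=A3 v1=A4 downbeat P8
  -> R1 @ bar 2 tick 0 v(0, 1): F3/C4 P5 -> D3/A3 P5 similar
  -> R1 @ bar 4 tick 0 v(0, 1): B2/B3 P8 -> G2/G3 P8 similar
  -> R7 @ bar 6 tick 0 v(0,): A2->B3 leap 14st
  -> R7 @ bar 6 tick 0 v(1,): C3->G4 leap 19st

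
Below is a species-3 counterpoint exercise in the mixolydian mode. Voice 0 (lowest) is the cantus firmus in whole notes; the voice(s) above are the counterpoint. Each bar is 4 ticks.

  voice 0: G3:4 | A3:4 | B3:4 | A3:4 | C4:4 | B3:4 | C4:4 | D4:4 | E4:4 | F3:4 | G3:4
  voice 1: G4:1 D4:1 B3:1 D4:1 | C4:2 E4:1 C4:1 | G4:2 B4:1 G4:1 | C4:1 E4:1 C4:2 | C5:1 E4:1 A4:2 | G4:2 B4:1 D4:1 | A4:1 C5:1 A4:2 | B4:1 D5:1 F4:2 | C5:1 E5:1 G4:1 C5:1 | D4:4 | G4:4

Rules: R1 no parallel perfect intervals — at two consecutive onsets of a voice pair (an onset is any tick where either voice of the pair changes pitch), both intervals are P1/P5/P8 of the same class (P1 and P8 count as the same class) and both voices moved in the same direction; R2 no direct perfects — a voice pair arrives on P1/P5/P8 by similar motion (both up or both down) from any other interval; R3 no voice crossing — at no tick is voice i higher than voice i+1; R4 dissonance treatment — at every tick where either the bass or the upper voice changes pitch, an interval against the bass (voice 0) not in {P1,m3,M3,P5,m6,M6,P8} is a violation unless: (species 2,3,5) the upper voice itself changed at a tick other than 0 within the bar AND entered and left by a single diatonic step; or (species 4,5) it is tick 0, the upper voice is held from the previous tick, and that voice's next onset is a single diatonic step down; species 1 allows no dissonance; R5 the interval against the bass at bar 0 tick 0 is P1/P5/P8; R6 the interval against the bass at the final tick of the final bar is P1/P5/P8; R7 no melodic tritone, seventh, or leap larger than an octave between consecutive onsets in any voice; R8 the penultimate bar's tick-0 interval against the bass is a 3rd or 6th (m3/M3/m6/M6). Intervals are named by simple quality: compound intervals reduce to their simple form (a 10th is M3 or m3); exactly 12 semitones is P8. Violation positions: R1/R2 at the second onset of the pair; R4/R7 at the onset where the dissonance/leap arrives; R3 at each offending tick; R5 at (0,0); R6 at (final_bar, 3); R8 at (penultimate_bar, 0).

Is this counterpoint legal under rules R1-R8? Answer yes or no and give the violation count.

bar 0: v0=G3 v1=G4 (P8)
bar 1: v0=A3 v1=C4 (m3)
bar 2: v0=B3 v1=G4 (m6)
bar 3: v0=A3 v1=C4 (m3)
bar 4: v0=C4 v1=C5 (P8)
bar 5: v0=B3 v1=G4 (m6)
bar 6: v0=C4 v1=A4 (M6)
bar 7: v0=D4 v1=B4 (M6)
bar 8: v0=E4 v1=C5 (m6)
bar 9: v0=F3 v1=D4 (M6)
bar 10: v0=G3 v1=G4 (P8)
  R2 @ bar4.0: A3/C4 m3 -> C4/C5 P8 similar
  R7 @ bar9.0: E4->F3 leap 11st
  R7 @ bar9.0: C5->D4 leap 10st
  R2 @ bar10.0: F3/D4 M6 -> G3/G4 P8 similar

No (4 violations)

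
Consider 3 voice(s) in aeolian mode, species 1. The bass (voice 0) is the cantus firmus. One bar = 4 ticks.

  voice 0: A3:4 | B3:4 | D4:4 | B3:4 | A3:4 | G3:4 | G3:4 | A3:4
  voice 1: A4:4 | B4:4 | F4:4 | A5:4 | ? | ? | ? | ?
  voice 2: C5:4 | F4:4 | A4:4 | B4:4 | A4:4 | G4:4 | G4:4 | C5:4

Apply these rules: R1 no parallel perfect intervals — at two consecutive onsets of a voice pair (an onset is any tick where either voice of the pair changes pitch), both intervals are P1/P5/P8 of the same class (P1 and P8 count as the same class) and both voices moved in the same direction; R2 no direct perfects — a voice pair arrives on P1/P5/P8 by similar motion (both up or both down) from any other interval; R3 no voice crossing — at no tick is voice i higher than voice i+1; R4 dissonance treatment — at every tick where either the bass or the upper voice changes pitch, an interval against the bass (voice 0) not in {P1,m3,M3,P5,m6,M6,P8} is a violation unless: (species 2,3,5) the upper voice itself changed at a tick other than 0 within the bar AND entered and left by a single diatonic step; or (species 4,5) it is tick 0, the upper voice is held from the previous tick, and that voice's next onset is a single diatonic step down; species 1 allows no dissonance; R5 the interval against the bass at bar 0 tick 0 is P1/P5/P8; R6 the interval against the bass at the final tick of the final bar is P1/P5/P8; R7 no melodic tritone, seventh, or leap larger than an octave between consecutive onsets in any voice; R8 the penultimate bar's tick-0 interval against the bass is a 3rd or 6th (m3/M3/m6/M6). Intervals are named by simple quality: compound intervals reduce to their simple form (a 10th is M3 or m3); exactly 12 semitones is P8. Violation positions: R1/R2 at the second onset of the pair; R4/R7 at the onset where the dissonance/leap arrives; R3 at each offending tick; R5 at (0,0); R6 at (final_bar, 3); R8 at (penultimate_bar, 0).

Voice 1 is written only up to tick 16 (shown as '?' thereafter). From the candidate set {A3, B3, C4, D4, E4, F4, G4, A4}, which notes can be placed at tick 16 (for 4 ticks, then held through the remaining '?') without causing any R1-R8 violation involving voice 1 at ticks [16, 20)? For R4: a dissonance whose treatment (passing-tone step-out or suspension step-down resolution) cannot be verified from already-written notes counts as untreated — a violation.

A3: violates R2,R7
B3: violates R4,R7
C4: violates R7
D4: violates R2,R4,R7
E4: violates R2,R7
F4: violates R7
G4: violates R4,R7
A4: violates R2

{}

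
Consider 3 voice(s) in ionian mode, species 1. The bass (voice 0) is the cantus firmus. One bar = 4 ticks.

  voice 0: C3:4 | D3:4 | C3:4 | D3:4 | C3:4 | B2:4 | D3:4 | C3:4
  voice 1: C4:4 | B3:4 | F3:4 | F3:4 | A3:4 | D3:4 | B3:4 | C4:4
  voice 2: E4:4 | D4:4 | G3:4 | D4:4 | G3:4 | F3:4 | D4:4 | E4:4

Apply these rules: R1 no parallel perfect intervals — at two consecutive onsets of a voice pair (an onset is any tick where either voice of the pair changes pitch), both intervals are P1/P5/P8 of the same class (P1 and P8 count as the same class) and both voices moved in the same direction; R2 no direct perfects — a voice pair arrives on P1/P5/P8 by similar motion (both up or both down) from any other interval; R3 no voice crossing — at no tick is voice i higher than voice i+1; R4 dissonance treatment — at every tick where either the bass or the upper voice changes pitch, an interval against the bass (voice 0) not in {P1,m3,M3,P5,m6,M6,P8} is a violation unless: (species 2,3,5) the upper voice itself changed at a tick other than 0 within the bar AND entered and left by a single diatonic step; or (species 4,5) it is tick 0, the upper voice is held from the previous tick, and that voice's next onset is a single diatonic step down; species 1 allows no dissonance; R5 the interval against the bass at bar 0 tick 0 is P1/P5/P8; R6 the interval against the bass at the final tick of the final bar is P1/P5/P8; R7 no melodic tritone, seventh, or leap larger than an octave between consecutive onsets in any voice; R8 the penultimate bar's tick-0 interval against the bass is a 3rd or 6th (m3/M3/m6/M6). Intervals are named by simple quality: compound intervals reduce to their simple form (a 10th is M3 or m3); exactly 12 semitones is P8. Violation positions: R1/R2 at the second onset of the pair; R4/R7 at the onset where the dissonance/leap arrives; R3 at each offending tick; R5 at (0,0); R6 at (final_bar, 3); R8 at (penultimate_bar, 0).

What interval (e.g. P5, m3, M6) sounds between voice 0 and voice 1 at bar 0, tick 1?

P8

voice 0=C3 voice 1=C4 -> P8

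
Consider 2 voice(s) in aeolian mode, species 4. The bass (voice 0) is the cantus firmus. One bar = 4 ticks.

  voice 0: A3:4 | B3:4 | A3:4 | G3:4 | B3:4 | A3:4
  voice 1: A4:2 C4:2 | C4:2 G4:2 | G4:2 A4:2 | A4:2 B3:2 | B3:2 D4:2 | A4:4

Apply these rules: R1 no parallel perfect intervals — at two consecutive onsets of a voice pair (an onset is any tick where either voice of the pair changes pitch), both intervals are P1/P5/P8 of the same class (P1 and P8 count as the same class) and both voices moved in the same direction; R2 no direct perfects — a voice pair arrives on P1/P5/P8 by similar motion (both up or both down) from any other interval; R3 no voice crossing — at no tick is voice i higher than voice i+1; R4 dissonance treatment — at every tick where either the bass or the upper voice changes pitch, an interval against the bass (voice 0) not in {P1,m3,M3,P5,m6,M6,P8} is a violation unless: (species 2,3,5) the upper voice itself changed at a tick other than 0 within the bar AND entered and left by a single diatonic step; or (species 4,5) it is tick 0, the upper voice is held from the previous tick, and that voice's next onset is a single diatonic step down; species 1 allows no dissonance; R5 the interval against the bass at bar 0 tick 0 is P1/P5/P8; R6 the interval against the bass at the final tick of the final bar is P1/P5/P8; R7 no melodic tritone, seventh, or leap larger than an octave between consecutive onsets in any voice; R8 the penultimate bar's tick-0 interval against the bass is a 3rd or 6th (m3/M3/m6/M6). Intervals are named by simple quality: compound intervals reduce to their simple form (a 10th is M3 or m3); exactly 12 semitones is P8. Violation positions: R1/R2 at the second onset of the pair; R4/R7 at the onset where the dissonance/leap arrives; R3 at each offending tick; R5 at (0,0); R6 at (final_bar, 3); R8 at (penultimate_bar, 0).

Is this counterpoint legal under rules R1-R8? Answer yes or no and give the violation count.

bar 0: v0=A3 v1=A4 (P8)
bar 1: v0=B3 v1=C4 (m2)
bar 2: v0=A3 v1=G4 (m7)
bar 3: v0=G3 v1=A4 (M2)
bar 4: v0=B3 v1=B3 (P1)
bar 5: v0=A3 v1=A4 (P8)
  R4 @ bar1.0: B3/C4 m2 untreated
  R4 @ bar2.0: A3/G4 m7 untreated
  R4 @ bar3.0: G3/A4 M2 untreated
  R7 @ bar3.2: A4->B3 leap 10st
  R8 @ bar4.0: penult P1 not 3rd/6th

No (5 violations)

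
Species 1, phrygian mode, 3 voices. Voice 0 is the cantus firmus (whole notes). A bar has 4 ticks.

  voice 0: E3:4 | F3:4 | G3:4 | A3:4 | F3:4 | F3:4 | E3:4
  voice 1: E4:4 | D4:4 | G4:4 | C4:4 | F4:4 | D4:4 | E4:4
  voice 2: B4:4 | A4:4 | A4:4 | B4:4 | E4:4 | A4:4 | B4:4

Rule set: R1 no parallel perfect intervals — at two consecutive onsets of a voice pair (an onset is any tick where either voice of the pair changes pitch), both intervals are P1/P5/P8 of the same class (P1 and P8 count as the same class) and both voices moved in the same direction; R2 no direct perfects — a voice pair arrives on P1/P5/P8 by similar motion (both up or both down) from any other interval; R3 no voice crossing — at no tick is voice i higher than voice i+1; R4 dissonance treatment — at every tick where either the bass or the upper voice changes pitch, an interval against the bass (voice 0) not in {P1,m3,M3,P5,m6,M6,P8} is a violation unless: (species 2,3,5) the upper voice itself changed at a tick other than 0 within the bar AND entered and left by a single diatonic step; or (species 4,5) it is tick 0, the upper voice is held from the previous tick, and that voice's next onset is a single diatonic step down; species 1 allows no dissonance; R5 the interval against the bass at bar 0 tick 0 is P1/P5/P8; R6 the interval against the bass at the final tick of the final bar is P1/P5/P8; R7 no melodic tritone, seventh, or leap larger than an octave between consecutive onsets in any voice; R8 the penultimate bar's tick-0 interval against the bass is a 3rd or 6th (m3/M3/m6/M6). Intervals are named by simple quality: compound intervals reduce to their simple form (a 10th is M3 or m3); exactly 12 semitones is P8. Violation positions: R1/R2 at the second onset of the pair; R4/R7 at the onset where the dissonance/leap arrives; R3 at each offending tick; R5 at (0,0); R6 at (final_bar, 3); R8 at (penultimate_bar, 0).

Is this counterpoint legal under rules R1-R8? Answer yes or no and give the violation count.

bar 0: v0=E3 v1=E4 v2=B4 (P5)
bar 1: v0=F3 v1=D4 v2=A4 (M3)
bar 2: v0=G3 v1=G4 v2=A4 (M2)
bar 3: v0=A3 v1=C4 v2=B4 (M2)
bar 4: v0=F3 v1=F4 v2=E4 (M7)
bar 5: v0=F3 v1=D4 v2=A4 (M3)
bar 6: v0=E3 v1=E4 v2=B4 (P5)
  R1 @ bar1.0: E4/B4 P5 -> D4/A4 P5 similar
  R2 @ bar2.0: F3/D4 M6 -> G3/G4 P8 similar
  R4 @ bar2.0: G3/A4 M2 untreated
  R4 @ bar3.0: A3/B4 M2 untreated
  R3 @ bar4.0: F4 above E4
  R4 @ bar4.0: F3/E4 M7 untreated
  R3 @ bar4.1: F4 above E4
  R3 @ bar4.2: F4 above E4
  R3 @ bar4.3: F4 above E4
  R1 @ bar6.0: D4/A4 P5 -> E4/B4 P5 similar

No (10 violations)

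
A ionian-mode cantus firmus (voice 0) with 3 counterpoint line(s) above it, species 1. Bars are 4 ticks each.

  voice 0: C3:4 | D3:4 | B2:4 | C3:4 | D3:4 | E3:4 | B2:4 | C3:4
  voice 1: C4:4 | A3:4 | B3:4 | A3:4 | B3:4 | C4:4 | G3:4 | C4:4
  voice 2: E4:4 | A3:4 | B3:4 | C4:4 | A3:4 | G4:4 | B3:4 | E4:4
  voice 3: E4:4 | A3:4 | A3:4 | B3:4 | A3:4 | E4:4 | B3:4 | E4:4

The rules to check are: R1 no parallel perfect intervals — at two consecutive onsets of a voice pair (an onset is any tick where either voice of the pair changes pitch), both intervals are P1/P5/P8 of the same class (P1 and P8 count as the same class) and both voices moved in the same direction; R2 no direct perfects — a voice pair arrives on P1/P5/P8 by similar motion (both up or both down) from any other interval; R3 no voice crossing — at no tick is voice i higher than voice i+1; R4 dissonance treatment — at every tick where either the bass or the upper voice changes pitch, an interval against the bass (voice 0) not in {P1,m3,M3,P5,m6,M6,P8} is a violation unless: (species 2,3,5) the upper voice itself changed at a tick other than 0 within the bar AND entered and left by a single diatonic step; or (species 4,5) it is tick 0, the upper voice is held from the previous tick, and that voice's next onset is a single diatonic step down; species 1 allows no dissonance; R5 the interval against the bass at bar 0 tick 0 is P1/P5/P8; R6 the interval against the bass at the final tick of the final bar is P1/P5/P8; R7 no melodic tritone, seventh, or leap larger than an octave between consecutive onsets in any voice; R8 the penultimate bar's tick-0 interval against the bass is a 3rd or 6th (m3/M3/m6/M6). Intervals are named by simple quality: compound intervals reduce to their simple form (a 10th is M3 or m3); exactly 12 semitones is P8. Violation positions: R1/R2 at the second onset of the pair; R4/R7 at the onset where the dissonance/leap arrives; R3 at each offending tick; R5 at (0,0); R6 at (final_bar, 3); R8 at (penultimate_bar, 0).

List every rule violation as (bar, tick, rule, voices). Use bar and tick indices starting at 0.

bar 0: v0=C3 v1=C4 v2=E4 v3=E4 downbeat M3
bar 1: v0=D3 v1=A3 v2=A3 v3=A3 downbeat P5
bar 2: v0=B2 v1=B3 v2=B3 v3=A3 downbeat m7
bar 3: v0=C3 v1=A3 v2=C4 v3=B3 downbeat M7
bar 4: v0=D3 v1=B3 v2=A3 v3=A3 downbeat P5
bar 5: v0=E3 v1=C4 v2=G4 v3=E4 downbeat P8
bar 6: v0=B2 v1=G3 v2=B3 v3=B3 downbeat P8
bar 7: v0=C3 v1=C4 v2=E4 v3=E4 downbeat M3
  -> R5 @ bar 0 tick 0 v(0, 2): opens on M3
  -> R5 @ bar 0 tick 0 v(0, 3): opens on M3
  -> R1 @ bar 1 tick 0 v(2, 3): E4/E4 P1 -> A3/A3 P1 similar
  -> R2 @ bar 1 tick 0 v(1, 2): C4/E4 M3 -> A3/A3 P1 similar
  -> R2 @ bar 1 tick 0 v(1, 3): C4/E4 M3 -> A3/A3 P1 similar
  -> R1 @ bar 2 tick 0 v(1, 2): A3/A3 P1 -> B3/B3 P1 similar
  -> R3 @ bar 2 tick 0 v(2, 3): B3 above A3
  -> R4 @ bar 2 tick 0 v(0, 3): B2/A3 m7 untreated
  -> R3 @ bar 2 tick 1 v(2, 3): B3 above A3
  -> R3 @ bar 2 tick 2 v(2, 3): B3 above A3
  -> R3 @ bar 2 tick 3 v(2, 3): B3 above A3
  -> R1 @ bar 3 tick 0 v(0, 2): B2/B3 P8 -> C3/C4 P8 similar
  -> R3 @ bar 3 tick 0 v(2, 3): C4 above B3
  -> R4 @ bar 3 tick 0 v(0, 3): C3/B3 M7 untreated
  -> R3 @ bar 3 tick 1 v(2, 3): C4 above B3
  -> R3 @ bar 3 tick 2 v(2, 3): C4 above B3
  -> R3 @ bar 3 tick 3 v(2, 3): C4 above B3
  -> R2 @ bar 4 tick 0 v(2, 3): C4/B3 m2 -> A3/A3 P1 similar
  -> R3 @ bar 4 tick 0 v(1, 2): B3 above A3
  -> R3 @ bar 4 tick 1 v(1, 2): B3 above A3
  -> R3 @ bar 4 tick 2 v(1, 2): B3 above A3
  -> R3 @ bar 4 tick 3 v(1, 2): B3 above A3
  -> R2 @ bar 5 tick 0 v(0, 3): D3/A3 P5 -> E3/E4 P8 similar
  -> R2 @ bar 5 tick 0 v(1, 2): B3/A3 M2 -> C4/G4 P5 similar
  -> R3 @ bar 5 tick 0 v(2, 3): G4 above E4
  -> R7 @ bar 5 tick 0 v(2,): A3->G4 leap 10st
  -> R3 @ bar 5 tick 1 v(2, 3): G4 above E4
  -> R3 @ bar 5 tick 2 v(2, 3): G4 above E4
  -> R3 @ bar 5 tick 3 v(2, 3): G4 above E4
  -> R1 @ bar 6 tick 0 v(0, 3): E3/E4 P8 -> B2/B3 P8 similar
  -> R2 @ bar 6 tick 0 v(0, 2): E3/G4 m3 -> B2/B3 P8 similar
  -> R2 @ bar 6 tick 0 v(2, 3): G4/E4 m3 -> B3/B3 P1 similar
  -> R8 @ bar 6 tick 0 v(0, 2): penult P8 not 3rd/6th
  -> R8 @ bar 6 tick 0 v(0, 3): penult P8 not 3rd/6th
  -> R1 @ bar 7 tick 0 v(2, 3): B3/B3 P1 -> E4/E4 P1 similar
  -> R2 @ bar 7 tick 0 v(0, 1): B2/G3 m6 -> C3/C4 P8 similar
  -> R6 @ bar 7 tick 3 v(0, 2): closes on M3
  -> R6 @ bar 7 tick 3 v(0, 3): closes on M3

(0, 0, R5, (0, 2))
(0, 0, R5, (0, 3))
(1, 0, R1, (2, 3))
(1, 0, R2, (1, 2))
(1, 0, R2, (1, 3))
(2, 0, R1, (1, 2))
(2, 0, R3, (2, 3))
(2, 0, R4, (0, 3))
(2, 1, R3, (2, 3))
(2, 2, R3, (2, 3))
(2, 3, R3, (2, 3))
(3, 0, R1, (0, 2))
(3, 0, R3, (2, 3))
(3, 0, R4, (0, 3))
(3, 1, R3, (2, 3))
(3, 2, R3, (2, 3))
(3, 3, R3, (2, 3))
(4, 0, R2, (2, 3))
(4, 0, R3, (1, 2))
(4, 1, R3, (1, 2))
(4, 2, R3, (1, 2))
(4, 3, R3, (1, 2))
(5, 0, R2, (0, 3))
(5, 0, R2, (1, 2))
(5, 0, R3, (2, 3))
(5, 0, R7, (2,))
(5, 1, R3, (2, 3))
(5, 2, R3, (2, 3))
(5, 3, R3, (2, 3))
(6, 0, R1, (0, 3))
(6, 0, R2, (0, 2))
(6, 0, R2, (2, 3))
(6, 0, R8, (0, 2))
(6, 0, R8, (0, 3))
(7, 0, R1, (2, 3))
(7, 0, R2, (0, 1))
(7, 3, R6, (0, 2))
(7, 3, R6, (0, 3))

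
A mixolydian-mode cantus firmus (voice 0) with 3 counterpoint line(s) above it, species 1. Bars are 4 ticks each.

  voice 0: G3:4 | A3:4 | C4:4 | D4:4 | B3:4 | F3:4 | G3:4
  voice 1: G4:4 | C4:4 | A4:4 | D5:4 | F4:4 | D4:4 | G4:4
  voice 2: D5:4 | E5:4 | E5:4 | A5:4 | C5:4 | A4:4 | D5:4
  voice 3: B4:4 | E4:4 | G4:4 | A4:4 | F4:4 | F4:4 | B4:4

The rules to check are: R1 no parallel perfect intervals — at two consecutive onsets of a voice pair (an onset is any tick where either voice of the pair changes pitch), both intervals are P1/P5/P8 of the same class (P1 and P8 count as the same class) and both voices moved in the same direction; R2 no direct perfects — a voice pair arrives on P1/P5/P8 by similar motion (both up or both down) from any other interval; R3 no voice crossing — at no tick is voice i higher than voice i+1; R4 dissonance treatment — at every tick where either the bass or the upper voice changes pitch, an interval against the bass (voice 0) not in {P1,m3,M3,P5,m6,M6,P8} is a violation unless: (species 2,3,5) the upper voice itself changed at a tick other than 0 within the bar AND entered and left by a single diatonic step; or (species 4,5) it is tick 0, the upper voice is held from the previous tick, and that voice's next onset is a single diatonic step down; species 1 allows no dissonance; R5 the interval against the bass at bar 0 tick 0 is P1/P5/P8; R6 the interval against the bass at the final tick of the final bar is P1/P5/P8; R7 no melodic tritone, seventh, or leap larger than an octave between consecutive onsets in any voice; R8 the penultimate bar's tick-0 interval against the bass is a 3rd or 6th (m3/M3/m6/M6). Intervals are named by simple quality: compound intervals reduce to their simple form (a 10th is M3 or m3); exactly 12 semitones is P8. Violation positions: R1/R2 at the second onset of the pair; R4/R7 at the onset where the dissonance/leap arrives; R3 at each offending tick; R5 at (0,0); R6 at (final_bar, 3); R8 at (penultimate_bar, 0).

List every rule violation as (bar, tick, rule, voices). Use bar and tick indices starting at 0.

(0, 0, R3, (2, 3))
(0, 0, R5, (0, 3))
(0, 1, R3, (2, 3))
(0, 2, R3, (2, 3))
(0, 3, R3, (2, 3))
(1, 0, R1, (0, 2))
(1, 0, R3, (2, 3))
(1, 1, R3, (2, 3))
(1, 2, R3, (2, 3))
(1, 3, R3, (2, 3))
(2, 0, R1, (0, 3))
(2, 0, R3, (2, 3))
(2, 1, R3, (2, 3))
(2, 2, R3, (2, 3))
(2, 3, R3, (2, 3))
(3, 0, R1, (0, 3))
(3, 0, R1, (1, 2))
(3, 0, R2, (0, 1))
(3, 0, R2, (0, 2))
(3, 0, R2, (2, 3))
(3, 0, R3, (2, 3))
(3, 1, R3, (2, 3))
(3, 2, R3, (2, 3))
(3, 3, R3, (2, 3))
(4, 0, R1, (1, 2))
(4, 0, R2, (1, 3))
(4, 0, R2, (2, 3))
(4, 0, R3, (2, 3))
(4, 0, R4, (0, 1))
(4, 0, R4, (0, 2))
(4, 0, R4, (0, 3))
(4, 1, R3, (2, 3))
(4, 2, R3, (2, 3))
(4, 3, R3, (2, 3))
(5, 0, R1, (1, 2))
(5, 0, R3, (2, 3))
(5, 0, R7, (0,))
(5, 0, R8, (0, 3))
(5, 1, R3, (2, 3))
(5, 2, R3, (2, 3))
(5, 3, R3, (2, 3))
(6, 0, R1, (1, 2))
(6, 0, R2, (0, 1))
(6, 0, R2, (0, 2))
(6, 0, R3, (2, 3))
(6, 0, R7, (3,))
(6, 1, R3, (2, 3))
(6, 2, R3, (2, 3))
(6, 3, R3, (2, 3))
(6, 3, R6, (0, 3))

bar 0: v0=G3 v1=G4 v2=D5 v3=B4 downbeat M3
bar 1: v0=A3 v1=C4 v2=E5 v3=E4 downbeat P5
bar 2: v0=C4 v1=A4 v2=E5 v3=G4 downbeat P5
bar 3: v0=D4 v1=D5 v2=A5 v3=A4 downbeat P5
bar 4: v0=B3 v1=F4 v2=C5 v3=F4 downbeat TT
bar 5: v0=F3 v1=D4 v2=A4 v3=F4 downbeat P8
bar 6: v0=G3 v1=G4 v2=D5 v3=B4 downbeat M3
  -> R3 @ bar 0 tick 0 v(2, 3): D5 above B4
  -> R5 @ bar 0 tick 0 v(0, 3): opens on M3
  -> R3 @ bar 0 tick 1 v(2, 3): D5 above B4
  -> R3 @ bar 0 tick 2 v(2, 3): D5 above B4
  -> R3 @ bar 0 tick 3 v(2, 3): D5 above B4
  -> R1 @ bar 1 tick 0 v(0, 2): G3/D5 P5 -> A3/E5 P5 similar
  -> R3 @ bar 1 tick 0 v(2, 3): E5 above E4
  -> R3 @ bar 1 tick 1 v(2, 3): E5 above E4
  -> R3 @ bar 1 tick 2 v(2, 3): E5 above E4
  -> R3 @ bar 1 tick 3 v(2, 3): E5 above E4
  -> R1 @ bar 2 tick 0 v(0, 3): A3/E4 P5 -> C4/G4 P5 similar
  -> R3 @ bar 2 tick 0 v(2, 3): E5 above G4
  -> R3 @ bar 2 tick 1 v(2, 3): E5 above G4
  -> R3 @ bar 2 tick 2 v(2, 3): E5 above G4
  -> R3 @ bar 2 tick 3 v(2, 3): E5 above G4
  -> R1 @ bar 3 tick 0 v(0, 3): C4/G4 P5 -> D4/A4 P5 similar
  -> R1 @ bar 3 tick 0 v(1, 2): A4/E5 P5 -> D5/A5 P5 similar
  -> R2 @ bar 3 tick 0 v(0, 1): C4/A4 M6 -> D4/D5 P8 similar
  -> R2 @ bar 3 tick 0 v(0, 2): C4/E5 M3 -> D4/A5 P5 similar
  -> R2 @ bar 3 tick 0 v(2, 3): E5/G4 M6 -> A5/A4 P8 similar
  -> R3 @ bar 3 tick 0 v(2, 3): A5 above A4
  -> R3 @ bar 3 tick 1 v(2, 3): A5 above A4
  -> R3 @ bar 3 tick 2 v(2, 3): A5 above A4
  -> R3 @ bar 3 tick 3 v(2, 3): A5 above A4
  -> R1 @ bar 4 tick 0 v(1, 2): D5/A5 P5 -> F4/C5 P5 similar
  -> R2 @ bar 4 tick 0 v(1, 3): D5/A4 P4 -> F4/F4 P1 similar
  -> R2 @ bar 4 tick 0 v(2, 3): A5/A4 P8 -> C5/F4 P5 similar
  -> R3 @ bar 4 tick 0 v(2, 3): C5 above F4
  -> R4 @ bar 4 tick 0 v(0, 1): B3/F4 TT untreated
  -> R4 @ bar 4 tick 0 v(0, 2): B3/C5 m2 untreated
  -> R4 @ bar 4 tick 0 v(0, 3): B3/F4 TT untreated
  -> R3 @ bar 4 tick 1 v(2, 3): C5 above F4
  -> R3 @ bar 4 tick 2 v(2, 3): C5 above F4
  -> R3 @ bar 4 tick 3 v(2, 3): C5 above F4
  -> R1 @ bar 5 tick 0 v(1, 2): F4/C5 P5 -> D4/A4 P5 similar
  -> R3 @ bar 5 tick 0 v(2, 3): A4 above F4
  -> R7 @ bar 5 tick 0 v(0,): B3->F3 leap 6st
  -> R8 @ bar 5 tick 0 v(0, 3): penult P8 not 3rd/6th
  -> R3 @ bar 5 tick 1 v(2, 3): A4 above F4
  -> R3 @ bar 5 tick 2 v(2, 3): A4 above F4
  -> R3 @ bar 5 tick 3 v(2, 3): A4 above F4
  -> R1 @ bar 6 tick 0 v(1, 2): D4/A4 P5 -> G4/D5 P5 similar
  -> R2 @ bar 6 tick 0 v(0, 1): F3/D4 M6 -> G3/G4 P8 similar
  -> R2 @ bar 6 tick 0 v(0, 2): F3/A4 M3 -> G3/D5 P5 similar
  -> R3 @ bar 6 tick 0 v(2, 3): D5 above B4
  -> R7 @ bar 6 tick 0 v(3,): F4->B4 leap 6st
  -> R3 @ bar 6 tick 1 v(2, 3): D5 above B4
  -> R3 @ bar 6 tick 2 v(2, 3): D5 above B4
  -> R3 @ bar 6 tick 3 v(2, 3): D5 above B4
  -> R6 @ bar 6 tick 3 v(0, 3): closes on M3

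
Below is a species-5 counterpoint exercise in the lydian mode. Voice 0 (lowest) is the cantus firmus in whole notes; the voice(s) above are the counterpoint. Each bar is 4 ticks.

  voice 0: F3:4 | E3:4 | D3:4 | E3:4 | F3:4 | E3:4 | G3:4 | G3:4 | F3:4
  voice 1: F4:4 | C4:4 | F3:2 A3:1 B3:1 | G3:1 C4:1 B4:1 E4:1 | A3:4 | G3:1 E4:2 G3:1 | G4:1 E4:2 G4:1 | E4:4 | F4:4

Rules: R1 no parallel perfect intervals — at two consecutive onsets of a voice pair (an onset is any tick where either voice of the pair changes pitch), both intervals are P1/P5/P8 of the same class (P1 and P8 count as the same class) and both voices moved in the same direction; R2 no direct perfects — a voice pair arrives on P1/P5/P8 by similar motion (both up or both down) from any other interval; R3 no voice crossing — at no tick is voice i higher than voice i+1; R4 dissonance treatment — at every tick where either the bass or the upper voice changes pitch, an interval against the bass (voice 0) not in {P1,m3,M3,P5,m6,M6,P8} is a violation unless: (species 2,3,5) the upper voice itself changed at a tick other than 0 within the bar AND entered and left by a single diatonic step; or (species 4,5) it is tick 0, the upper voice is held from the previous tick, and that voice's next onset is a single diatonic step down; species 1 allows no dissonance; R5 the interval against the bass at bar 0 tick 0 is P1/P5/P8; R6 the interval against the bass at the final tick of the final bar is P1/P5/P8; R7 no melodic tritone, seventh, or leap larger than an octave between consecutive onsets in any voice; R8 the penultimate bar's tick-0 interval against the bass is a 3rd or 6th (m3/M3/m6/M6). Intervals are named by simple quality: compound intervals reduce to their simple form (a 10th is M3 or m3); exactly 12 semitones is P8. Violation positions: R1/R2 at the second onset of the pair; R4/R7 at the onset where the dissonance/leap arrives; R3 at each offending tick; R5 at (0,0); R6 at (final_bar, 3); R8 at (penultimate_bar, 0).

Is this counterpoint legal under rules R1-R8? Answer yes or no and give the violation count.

No (2 violations)

bar 0: v0=F3 v1=F4 (P8)
bar 1: v0=E3 v1=C4 (m6)
bar 2: v0=D3 v1=F3 (m3)
bar 3: v0=E3 v1=G3 (m3)
bar 4: v0=F3 v1=A3 (M3)
bar 5: v0=E3 v1=G3 (m3)
bar 6: v0=G3 v1=G4 (P8)
bar 7: v0=G3 v1=E4 (M6)
bar 8: v0=F3 v1=F4 (P8)
  R7 @ bar3.2: C4->B4 leap 11st
  R2 @ bar6.0: E3/G3 m3 -> G3/G4 P8 similar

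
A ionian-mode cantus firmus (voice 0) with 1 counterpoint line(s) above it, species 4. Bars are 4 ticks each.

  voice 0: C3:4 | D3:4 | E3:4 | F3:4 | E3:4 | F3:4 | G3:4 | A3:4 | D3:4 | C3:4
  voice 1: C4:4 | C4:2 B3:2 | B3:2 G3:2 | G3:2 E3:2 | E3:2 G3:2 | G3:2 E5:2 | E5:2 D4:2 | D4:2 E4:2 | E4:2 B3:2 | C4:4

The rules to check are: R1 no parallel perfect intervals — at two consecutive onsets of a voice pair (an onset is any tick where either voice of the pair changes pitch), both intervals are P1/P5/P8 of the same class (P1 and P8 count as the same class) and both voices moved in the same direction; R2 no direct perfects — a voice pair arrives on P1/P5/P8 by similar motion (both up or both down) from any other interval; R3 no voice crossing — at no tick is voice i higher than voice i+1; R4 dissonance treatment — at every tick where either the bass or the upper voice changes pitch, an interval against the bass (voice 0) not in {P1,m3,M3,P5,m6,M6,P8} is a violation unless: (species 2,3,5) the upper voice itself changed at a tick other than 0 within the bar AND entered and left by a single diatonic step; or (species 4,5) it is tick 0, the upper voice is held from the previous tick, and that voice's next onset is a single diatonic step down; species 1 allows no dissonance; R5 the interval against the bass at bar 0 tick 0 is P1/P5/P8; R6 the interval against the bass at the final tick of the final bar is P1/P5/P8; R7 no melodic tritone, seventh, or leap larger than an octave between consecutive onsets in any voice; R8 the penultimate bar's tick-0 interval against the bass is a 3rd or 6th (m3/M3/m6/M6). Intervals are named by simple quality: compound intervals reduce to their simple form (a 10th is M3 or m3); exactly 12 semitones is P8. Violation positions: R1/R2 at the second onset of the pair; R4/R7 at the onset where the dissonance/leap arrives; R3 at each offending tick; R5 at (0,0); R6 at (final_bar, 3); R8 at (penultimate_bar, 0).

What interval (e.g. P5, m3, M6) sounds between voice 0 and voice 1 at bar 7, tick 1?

P4

voice 0=A3 voice 1=D4 -> P4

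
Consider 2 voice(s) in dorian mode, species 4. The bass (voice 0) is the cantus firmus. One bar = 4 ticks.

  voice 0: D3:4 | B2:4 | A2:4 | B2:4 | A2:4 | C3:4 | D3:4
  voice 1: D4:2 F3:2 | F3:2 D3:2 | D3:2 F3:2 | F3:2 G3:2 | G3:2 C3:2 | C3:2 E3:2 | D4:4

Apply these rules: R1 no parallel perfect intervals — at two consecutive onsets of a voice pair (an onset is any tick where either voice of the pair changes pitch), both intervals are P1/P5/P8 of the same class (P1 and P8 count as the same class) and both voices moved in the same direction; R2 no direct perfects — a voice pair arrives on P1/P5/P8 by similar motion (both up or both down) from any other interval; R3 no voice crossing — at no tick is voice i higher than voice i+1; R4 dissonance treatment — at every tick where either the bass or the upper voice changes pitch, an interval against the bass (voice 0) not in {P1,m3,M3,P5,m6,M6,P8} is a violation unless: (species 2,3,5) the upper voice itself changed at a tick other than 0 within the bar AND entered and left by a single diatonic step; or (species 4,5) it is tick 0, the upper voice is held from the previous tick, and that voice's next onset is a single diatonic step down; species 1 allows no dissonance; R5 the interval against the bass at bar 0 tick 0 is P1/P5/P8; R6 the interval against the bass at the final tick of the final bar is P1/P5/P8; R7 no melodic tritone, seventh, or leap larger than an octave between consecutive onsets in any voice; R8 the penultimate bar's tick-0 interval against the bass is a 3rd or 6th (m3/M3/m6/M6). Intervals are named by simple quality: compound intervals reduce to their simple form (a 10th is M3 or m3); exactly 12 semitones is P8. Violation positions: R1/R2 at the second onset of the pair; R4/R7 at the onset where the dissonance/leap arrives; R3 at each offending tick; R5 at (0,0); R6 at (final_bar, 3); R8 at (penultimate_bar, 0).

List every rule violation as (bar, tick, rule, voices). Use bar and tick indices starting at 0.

bar 0: v0=D3 v1=D4 downbeat P8
bar 1: v0=B2 v1=F3 downbeat TT
bar 2: v0=A2 v1=D3 downbeat P4
bar 3: v0=B2 v1=F3 downbeat TT
bar 4: v0=A2 v1=G3 downbeat m7
bar 5: v0=C3 v1=C3 downbeat P1
bar 6: v0=D3 v1=D4 downbeat P8
  -> R4 @ bar 1 tick 0 v(0, 1): B2/F3 TT untreated
  -> R4 @ bar 2 tick 0 v(0, 1): A2/D3 P4 untreated
  -> R4 @ bar 3 tick 0 v(0, 1): B2/F3 TT untreated
  -> R4 @ bar 4 tick 0 v(0, 1): A2/G3 m7 untreated
  -> R8 @ bar 5 tick 0 v(0, 1): penult P1 not 3rd/6th
  -> R2 @ bar 6 tick 0 v(0, 1): C3/E3 M3 -> D3/D4 P8 similar
  -> R7 @ bar 6 tick 0 v(1,): E3->D4 leap 10st

(1, 0, R4, (0, 1))
(2, 0, R4, (0, 1))
(3, 0, R4, (0, 1))
(4, 0, R4, (0, 1))
(5, 0, R8, (0, 1))
(6, 0, R2, (0, 1))
(6, 0, R7, (1,))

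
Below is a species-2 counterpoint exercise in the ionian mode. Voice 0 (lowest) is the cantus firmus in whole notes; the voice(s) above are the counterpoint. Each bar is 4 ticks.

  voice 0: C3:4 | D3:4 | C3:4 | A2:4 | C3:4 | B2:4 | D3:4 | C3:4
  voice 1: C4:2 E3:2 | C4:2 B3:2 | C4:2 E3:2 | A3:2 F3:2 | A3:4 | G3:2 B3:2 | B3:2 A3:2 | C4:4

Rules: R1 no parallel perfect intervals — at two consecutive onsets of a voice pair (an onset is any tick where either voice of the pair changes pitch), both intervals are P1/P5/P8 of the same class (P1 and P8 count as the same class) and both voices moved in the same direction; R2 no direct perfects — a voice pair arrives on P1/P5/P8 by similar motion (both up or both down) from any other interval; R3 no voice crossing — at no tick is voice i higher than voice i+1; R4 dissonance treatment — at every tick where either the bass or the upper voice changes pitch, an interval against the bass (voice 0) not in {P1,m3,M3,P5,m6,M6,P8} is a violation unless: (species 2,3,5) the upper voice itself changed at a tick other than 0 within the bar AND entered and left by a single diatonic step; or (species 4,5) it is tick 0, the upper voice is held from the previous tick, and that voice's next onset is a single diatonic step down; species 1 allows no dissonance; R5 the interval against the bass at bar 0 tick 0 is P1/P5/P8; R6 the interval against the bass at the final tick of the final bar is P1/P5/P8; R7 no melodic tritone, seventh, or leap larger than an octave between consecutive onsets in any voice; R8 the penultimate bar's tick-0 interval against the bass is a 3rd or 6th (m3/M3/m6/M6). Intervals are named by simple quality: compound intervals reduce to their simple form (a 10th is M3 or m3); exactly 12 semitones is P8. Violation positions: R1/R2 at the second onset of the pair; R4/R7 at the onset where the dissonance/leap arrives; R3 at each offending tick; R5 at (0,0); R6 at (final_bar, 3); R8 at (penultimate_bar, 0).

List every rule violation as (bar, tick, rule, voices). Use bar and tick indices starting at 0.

bar 0: v0=C3 v1=C4 downbeat P8
bar 1: v0=D3 v1=C4 downbeat m7
bar 2: v0=C3 v1=C4 downbeat P8
bar 3: v0=A2 v1=A3 downbeat P8
bar 4: v0=C3 v1=A3 downbeat M6
bar 5: v0=B2 v1=G3 downbeat m6
bar 6: v0=D3 v1=B3 downbeat M6
bar 7: v0=C3 v1=C4 downbeat P8
  -> R4 @ bar 1 tick 0 v(0, 1): D3/C4 m7 untreated

(1, 0, R4, (0, 1))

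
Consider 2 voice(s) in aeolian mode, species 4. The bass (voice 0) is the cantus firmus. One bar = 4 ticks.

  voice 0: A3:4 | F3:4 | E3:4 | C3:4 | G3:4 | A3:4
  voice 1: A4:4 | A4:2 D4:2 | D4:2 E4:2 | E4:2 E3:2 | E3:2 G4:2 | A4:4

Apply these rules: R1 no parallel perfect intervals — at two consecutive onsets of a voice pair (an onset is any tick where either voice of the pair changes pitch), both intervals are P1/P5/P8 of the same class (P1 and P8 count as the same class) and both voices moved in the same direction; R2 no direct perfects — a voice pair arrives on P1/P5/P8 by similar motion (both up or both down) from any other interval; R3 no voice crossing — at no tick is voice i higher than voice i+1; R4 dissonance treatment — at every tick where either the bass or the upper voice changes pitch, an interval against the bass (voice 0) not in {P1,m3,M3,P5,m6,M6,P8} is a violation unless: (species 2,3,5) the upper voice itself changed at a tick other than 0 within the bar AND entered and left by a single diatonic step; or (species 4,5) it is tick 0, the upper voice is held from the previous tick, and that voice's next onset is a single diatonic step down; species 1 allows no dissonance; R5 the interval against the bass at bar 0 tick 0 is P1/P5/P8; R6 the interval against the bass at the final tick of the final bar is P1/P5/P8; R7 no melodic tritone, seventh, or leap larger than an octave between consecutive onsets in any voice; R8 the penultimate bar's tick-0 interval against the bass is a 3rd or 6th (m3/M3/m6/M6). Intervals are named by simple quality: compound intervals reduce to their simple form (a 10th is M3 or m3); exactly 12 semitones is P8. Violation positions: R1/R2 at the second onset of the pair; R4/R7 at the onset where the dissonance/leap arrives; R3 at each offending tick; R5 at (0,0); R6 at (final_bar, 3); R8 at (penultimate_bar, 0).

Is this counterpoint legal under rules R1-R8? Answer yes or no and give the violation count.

No (5 violations)

bar 0: v0=A3 v1=A4 (P8)
bar 1: v0=F3 v1=A4 (M3)
bar 2: v0=E3 v1=D4 (m7)
bar 3: v0=C3 v1=E4 (M3)
bar 4: v0=G3 v1=E3 (m3)
bar 5: v0=A3 v1=A4 (P8)
  R4 @ bar2.0: E3/D4 m7 untreated
  R3 @ bar4.0: G3 above E3
  R3 @ bar4.1: G3 above E3
  R7 @ bar4.2: E3->G4 leap 15st
  R1 @ bar5.0: G3/G4 P8 -> A3/A4 P8 similar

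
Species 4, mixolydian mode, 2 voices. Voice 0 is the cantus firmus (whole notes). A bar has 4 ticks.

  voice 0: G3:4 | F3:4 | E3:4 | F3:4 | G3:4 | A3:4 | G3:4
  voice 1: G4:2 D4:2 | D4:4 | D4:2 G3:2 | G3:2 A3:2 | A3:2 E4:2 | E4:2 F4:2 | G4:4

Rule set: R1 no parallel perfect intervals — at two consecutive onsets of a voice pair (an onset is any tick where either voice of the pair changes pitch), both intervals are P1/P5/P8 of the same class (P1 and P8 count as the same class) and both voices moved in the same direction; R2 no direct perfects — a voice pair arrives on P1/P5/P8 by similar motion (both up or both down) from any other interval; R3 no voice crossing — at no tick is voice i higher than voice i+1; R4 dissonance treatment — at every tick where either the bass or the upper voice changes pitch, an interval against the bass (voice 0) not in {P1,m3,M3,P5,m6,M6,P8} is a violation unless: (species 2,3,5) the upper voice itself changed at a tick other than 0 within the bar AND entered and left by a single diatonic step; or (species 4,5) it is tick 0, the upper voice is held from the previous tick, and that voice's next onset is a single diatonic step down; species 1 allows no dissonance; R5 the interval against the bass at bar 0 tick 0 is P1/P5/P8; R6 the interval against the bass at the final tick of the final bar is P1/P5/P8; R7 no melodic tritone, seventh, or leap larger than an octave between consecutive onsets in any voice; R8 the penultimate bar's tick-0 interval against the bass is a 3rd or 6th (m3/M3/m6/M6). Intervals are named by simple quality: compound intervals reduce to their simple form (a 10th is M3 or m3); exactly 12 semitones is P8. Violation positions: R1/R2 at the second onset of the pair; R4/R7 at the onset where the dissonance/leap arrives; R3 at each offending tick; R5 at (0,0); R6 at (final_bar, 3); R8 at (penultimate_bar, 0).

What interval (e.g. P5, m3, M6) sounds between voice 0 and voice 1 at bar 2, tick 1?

m7

voice 0=E3 voice 1=D4 -> m7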